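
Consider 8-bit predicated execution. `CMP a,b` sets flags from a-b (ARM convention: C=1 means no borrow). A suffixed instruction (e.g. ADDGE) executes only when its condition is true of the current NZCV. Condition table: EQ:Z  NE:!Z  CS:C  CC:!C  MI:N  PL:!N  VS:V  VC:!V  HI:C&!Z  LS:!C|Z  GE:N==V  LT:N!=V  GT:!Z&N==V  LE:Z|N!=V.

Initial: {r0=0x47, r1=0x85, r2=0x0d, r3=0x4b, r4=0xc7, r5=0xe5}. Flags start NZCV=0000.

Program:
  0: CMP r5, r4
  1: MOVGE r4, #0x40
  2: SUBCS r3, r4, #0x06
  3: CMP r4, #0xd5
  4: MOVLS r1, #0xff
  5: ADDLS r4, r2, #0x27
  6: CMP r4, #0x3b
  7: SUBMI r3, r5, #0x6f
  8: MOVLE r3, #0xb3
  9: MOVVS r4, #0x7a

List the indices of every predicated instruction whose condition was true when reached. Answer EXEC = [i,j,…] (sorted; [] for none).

EXEC = [1,2,4,5,7,8]

[0] flags=0010 → (cmp)
[1] flags=0010 GE?T → r4=0x40
[2] flags=0010 CS?T → r3=0x3a
[3] flags=0000 → (cmp)
[4] flags=0000 LS?T → r1=0xff
[5] flags=0000 LS?T → r4=0x34
[6] flags=1000 → (cmp)
[7] flags=1000 MI?T → r3=0x76
[8] flags=1000 LE?T → r3=0xb3
[9] flags=1000 VS?F → skip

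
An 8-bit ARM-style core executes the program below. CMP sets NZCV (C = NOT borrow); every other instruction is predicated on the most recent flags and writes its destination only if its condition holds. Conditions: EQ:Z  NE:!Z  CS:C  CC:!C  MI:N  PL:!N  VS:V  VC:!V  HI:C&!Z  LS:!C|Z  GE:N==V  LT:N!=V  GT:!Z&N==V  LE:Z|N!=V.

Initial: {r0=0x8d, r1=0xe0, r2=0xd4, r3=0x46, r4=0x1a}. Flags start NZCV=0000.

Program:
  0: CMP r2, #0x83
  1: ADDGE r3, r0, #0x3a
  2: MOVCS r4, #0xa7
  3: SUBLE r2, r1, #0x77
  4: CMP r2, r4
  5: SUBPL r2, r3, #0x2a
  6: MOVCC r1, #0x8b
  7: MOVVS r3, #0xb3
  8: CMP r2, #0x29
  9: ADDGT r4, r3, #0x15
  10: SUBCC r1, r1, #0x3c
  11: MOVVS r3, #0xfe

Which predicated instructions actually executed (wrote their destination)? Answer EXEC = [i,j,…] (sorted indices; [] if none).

EXEC = [1,2,5,11]

[0] flags=0010 → (cmp)
[1] flags=0010 GE?T → r3=0xc7
[2] flags=0010 CS?T → r4=0xa7
[3] flags=0010 LE?F → skip
[4] flags=0010 → (cmp)
[5] flags=0010 PL?T → r2=0x9d
[6] flags=0010 CC?F → skip
[7] flags=0010 VS?F → skip
[8] flags=0011 → (cmp)
[9] flags=0011 GT?F → skip
[10] flags=0011 CC?F → skip
[11] flags=0011 VS?T → r3=0xfe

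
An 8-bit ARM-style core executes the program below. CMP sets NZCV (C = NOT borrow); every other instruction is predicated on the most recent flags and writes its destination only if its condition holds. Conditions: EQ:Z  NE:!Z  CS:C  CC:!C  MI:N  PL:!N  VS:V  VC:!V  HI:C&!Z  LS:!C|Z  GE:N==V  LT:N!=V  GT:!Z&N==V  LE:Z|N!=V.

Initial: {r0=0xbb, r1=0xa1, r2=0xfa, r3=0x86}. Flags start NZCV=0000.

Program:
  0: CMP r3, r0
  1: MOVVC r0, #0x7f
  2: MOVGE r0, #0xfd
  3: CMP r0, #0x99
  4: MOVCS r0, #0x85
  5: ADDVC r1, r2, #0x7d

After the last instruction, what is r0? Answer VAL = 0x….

0: ✓ CMP  NZCV=1000
1: ✓ MOVVC  r0←0x7f
2: · MOVGE
3: ✓ CMP  NZCV=1001
4: · MOVCS
5: · ADDVC

VAL = 0x7f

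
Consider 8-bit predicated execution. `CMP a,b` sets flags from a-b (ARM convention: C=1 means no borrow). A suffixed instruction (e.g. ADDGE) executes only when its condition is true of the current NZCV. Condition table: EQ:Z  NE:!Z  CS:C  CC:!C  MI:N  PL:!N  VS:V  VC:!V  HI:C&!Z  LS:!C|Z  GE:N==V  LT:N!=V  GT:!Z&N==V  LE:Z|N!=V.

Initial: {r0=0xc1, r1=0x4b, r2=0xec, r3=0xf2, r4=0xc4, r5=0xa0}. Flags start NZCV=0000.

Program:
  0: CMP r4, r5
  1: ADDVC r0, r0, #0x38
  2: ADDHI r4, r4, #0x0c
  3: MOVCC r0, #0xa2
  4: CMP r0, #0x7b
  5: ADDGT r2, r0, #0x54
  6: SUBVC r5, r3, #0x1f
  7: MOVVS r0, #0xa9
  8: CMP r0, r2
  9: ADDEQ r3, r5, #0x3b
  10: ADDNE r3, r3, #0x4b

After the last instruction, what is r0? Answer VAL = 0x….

VAL = 0xa9

[0] flags=0010 → (cmp)
[1] flags=0010 VC?T → r0=0xf9
[2] flags=0010 HI?T → r4=0xd0
[3] flags=0010 CC?F → skip
[4] flags=0011 → (cmp)
[5] flags=0011 GT?F → skip
[6] flags=0011 VC?F → skip
[7] flags=0011 VS?T → r0=0xa9
[8] flags=1000 → (cmp)
[9] flags=1000 EQ?F → skip
[10] flags=1000 NE?T → r3=0x3d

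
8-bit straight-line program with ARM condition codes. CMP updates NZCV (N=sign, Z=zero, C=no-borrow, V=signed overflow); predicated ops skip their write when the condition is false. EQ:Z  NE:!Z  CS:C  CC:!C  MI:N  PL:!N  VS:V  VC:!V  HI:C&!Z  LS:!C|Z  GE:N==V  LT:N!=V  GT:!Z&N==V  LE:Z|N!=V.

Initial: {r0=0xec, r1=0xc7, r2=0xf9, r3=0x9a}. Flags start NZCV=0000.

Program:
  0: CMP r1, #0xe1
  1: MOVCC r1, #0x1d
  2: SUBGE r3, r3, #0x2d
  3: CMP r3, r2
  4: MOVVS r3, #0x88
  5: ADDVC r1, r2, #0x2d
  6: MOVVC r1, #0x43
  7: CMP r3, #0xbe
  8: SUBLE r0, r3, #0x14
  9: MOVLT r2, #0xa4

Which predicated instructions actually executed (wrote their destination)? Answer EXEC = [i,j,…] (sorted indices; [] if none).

EXEC = [1,5,6,8,9]

[0] flags=1000 → (cmp)
[1] flags=1000 CC?T → r1=0x1d
[2] flags=1000 GE?F → skip
[3] flags=1000 → (cmp)
[4] flags=1000 VS?F → skip
[5] flags=1000 VC?T → r1=0x26
[6] flags=1000 VC?T → r1=0x43
[7] flags=1000 → (cmp)
[8] flags=1000 LE?T → r0=0x86
[9] flags=1000 LT?T → r2=0xa4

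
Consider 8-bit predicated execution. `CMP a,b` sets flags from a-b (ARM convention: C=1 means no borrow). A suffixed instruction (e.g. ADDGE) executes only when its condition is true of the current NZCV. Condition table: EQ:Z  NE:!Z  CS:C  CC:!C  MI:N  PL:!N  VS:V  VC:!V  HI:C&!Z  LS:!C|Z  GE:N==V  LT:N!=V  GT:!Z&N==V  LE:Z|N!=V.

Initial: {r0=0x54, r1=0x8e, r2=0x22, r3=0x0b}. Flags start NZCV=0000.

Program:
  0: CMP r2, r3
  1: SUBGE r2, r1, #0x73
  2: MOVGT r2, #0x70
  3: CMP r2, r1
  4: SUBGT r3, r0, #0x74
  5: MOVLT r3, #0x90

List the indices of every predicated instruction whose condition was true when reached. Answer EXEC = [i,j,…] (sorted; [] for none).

EXEC = [1,2,4]

[0] flags=0010 → (cmp)
[1] flags=0010 GE?T → r2=0x1b
[2] flags=0010 GT?T → r2=0x70
[3] flags=1001 → (cmp)
[4] flags=1001 GT?T → r3=0xe0
[5] flags=1001 LT?F → skip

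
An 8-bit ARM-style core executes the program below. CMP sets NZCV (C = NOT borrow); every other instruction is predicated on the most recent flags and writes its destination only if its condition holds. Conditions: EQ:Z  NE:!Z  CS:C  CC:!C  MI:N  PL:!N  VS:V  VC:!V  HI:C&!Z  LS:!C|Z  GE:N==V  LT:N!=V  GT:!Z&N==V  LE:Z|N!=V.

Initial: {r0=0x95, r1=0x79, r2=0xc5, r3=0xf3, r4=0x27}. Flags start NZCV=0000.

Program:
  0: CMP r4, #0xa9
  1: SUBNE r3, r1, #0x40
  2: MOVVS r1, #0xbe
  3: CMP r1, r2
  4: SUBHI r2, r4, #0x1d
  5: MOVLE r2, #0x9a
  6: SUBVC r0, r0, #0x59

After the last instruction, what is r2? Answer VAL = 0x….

VAL = 0xc5

0: ✓ CMP  NZCV=0000
1: ✓ SUBNE  r3←0x39
2: · MOVVS
3: ✓ CMP  NZCV=1001
4: · SUBHI
5: · MOVLE
6: · SUBVC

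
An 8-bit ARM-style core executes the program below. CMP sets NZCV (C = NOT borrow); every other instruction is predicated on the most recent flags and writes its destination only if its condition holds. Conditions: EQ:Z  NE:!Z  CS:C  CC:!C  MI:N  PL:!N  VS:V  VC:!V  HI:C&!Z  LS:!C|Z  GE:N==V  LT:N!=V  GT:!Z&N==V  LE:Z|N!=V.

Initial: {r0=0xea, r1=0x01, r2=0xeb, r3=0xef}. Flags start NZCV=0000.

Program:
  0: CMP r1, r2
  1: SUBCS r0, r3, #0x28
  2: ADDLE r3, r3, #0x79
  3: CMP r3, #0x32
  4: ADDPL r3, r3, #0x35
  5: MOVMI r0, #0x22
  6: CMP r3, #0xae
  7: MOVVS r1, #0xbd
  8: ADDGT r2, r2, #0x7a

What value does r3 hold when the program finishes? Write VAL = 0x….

VAL = 0xef

0: ✓ CMP  NZCV=0000
1: · SUBCS
2: · ADDLE
3: ✓ CMP  NZCV=1010
4: · ADDPL
5: ✓ MOVMI  r0←0x22
6: ✓ CMP  NZCV=0010
7: · MOVVS
8: ✓ ADDGT  r2←0x65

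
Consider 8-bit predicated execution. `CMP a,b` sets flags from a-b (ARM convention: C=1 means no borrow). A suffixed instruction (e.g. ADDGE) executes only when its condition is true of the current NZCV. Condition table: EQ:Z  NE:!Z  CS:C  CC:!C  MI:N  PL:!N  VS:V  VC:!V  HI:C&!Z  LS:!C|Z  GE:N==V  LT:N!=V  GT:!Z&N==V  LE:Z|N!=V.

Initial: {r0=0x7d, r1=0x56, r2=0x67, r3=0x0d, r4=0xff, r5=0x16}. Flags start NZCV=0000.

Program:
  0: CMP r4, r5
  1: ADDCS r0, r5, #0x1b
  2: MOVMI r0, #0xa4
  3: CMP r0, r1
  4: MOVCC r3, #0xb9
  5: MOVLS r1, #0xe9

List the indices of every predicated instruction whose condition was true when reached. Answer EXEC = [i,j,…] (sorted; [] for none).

0: ✓ CMP  NZCV=1010
1: ✓ ADDCS  r0←0x31
2: ✓ MOVMI  r0←0xa4
3: ✓ CMP  NZCV=0011
4: · MOVCC
5: · MOVLS

EXEC = [1,2]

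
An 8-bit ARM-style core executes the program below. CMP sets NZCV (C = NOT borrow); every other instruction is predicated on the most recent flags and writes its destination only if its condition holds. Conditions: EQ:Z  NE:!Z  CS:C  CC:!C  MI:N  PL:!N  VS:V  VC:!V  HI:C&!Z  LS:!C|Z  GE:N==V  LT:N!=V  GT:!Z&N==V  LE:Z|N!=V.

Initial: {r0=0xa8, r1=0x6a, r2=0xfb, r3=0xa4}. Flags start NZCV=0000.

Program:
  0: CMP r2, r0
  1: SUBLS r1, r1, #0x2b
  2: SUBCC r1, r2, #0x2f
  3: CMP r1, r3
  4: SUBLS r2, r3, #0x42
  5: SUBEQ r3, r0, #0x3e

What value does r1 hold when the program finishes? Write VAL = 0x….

VAL = 0x6a

[0] flags=0010 → (cmp)
[1] flags=0010 LS?F → skip
[2] flags=0010 CC?F → skip
[3] flags=1001 → (cmp)
[4] flags=1001 LS?T → r2=0x62
[5] flags=1001 EQ?F → skip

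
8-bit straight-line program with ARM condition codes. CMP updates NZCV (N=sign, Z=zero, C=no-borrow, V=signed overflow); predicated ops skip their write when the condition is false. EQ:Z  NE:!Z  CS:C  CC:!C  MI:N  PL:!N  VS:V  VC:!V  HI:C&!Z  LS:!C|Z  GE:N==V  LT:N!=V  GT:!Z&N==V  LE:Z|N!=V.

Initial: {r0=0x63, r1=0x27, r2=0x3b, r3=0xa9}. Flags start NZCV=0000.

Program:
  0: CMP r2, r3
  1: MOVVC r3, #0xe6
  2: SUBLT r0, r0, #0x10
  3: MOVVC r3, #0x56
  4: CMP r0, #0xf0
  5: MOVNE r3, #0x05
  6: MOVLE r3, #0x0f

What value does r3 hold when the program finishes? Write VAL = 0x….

[0] flags=1001 → (cmp)
[1] flags=1001 VC?F → skip
[2] flags=1001 LT?F → skip
[3] flags=1001 VC?F → skip
[4] flags=0000 → (cmp)
[5] flags=0000 NE?T → r3=0x05
[6] flags=0000 LE?F → skip

VAL = 0x05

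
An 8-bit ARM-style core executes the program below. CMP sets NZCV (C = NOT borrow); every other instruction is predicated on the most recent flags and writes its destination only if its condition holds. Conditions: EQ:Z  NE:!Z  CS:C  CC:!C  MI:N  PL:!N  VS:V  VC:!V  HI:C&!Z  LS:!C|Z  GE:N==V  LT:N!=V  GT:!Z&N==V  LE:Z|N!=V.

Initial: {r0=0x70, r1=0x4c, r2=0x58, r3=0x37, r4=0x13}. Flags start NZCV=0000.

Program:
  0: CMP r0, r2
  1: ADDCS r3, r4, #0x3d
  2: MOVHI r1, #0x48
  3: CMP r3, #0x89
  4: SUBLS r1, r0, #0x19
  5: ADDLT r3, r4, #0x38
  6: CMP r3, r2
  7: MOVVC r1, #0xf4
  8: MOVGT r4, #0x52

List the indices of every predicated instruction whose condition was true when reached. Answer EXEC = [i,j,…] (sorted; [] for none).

0: ✓ CMP  NZCV=0010
1: ✓ ADDCS  r3←0x50
2: ✓ MOVHI  r1←0x48
3: ✓ CMP  NZCV=1001
4: ✓ SUBLS  r1←0x57
5: · ADDLT
6: ✓ CMP  NZCV=1000
7: ✓ MOVVC  r1←0xf4
8: · MOVGT

EXEC = [1,2,4,7]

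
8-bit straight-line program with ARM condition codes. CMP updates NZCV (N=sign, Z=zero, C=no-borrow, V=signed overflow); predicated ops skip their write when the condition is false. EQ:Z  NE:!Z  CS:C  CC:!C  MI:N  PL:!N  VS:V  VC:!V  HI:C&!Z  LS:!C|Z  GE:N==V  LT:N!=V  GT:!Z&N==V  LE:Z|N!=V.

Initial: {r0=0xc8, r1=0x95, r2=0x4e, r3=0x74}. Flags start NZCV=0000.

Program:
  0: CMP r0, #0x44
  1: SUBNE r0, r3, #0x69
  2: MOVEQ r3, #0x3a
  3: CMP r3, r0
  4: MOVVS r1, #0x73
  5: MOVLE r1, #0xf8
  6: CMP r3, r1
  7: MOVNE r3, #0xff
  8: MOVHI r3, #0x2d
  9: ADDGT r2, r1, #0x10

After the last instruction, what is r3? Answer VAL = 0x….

VAL = 0xff

0: ✓ CMP  NZCV=1010
1: ✓ SUBNE  r0←0x0b
2: · MOVEQ
3: ✓ CMP  NZCV=0010
4: · MOVVS
5: · MOVLE
6: ✓ CMP  NZCV=1001
7: ✓ MOVNE  r3←0xff
8: · MOVHI
9: ✓ ADDGT  r2←0xa5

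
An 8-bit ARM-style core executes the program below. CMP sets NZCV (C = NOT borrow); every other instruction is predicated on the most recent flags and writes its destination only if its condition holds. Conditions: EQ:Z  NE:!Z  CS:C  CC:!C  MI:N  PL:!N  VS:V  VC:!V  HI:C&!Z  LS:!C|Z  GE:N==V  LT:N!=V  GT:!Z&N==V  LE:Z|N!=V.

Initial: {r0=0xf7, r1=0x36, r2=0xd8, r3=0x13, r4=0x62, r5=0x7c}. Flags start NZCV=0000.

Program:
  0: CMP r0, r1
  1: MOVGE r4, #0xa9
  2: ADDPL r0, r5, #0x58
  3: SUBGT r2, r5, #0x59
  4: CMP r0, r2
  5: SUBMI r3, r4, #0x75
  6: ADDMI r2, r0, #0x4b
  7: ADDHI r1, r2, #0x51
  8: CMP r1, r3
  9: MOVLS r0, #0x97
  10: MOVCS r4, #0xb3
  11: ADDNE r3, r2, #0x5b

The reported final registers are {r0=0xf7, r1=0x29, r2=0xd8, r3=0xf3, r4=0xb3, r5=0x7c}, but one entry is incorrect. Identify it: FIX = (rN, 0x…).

FIX = (r3, 0x33)

[0] flags=1010 → (cmp)
[1] flags=1010 GE?F → skip
[2] flags=1010 PL?F → skip
[3] flags=1010 GT?F → skip
[4] flags=0010 → (cmp)
[5] flags=0010 MI?F → skip
[6] flags=0010 MI?F → skip
[7] flags=0010 HI?T → r1=0x29
[8] flags=0010 → (cmp)
[9] flags=0010 LS?F → skip
[10] flags=0010 CS?T → r4=0xb3
[11] flags=0010 NE?T → r3=0x33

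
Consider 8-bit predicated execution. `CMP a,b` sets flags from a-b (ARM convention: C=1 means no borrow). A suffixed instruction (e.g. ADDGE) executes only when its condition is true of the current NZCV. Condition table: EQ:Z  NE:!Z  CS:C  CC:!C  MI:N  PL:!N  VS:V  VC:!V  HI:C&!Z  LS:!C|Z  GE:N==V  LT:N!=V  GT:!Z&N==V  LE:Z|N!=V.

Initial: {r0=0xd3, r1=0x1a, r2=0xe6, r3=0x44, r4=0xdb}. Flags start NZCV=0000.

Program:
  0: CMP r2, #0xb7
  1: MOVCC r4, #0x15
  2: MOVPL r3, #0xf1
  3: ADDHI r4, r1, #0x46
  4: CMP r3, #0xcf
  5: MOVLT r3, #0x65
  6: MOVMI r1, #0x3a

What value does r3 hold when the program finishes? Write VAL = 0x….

VAL = 0xf1

[0] flags=0010 → (cmp)
[1] flags=0010 CC?F → skip
[2] flags=0010 PL?T → r3=0xf1
[3] flags=0010 HI?T → r4=0x60
[4] flags=0010 → (cmp)
[5] flags=0010 LT?F → skip
[6] flags=0010 MI?F → skip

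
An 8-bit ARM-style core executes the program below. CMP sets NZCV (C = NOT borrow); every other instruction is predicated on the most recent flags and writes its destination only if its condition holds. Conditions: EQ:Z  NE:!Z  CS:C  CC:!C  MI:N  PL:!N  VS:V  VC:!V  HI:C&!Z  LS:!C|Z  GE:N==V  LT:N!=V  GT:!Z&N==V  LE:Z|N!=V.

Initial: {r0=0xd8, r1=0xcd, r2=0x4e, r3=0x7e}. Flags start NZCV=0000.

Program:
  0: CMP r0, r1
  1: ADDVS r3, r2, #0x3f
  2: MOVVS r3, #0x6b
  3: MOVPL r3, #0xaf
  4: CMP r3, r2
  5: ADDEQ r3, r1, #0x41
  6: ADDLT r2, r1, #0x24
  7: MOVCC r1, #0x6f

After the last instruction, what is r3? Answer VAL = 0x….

VAL = 0xaf

[0] flags=0010 → (cmp)
[1] flags=0010 VS?F → skip
[2] flags=0010 VS?F → skip
[3] flags=0010 PL?T → r3=0xaf
[4] flags=0011 → (cmp)
[5] flags=0011 EQ?F → skip
[6] flags=0011 LT?T → r2=0xf1
[7] flags=0011 CC?F → skip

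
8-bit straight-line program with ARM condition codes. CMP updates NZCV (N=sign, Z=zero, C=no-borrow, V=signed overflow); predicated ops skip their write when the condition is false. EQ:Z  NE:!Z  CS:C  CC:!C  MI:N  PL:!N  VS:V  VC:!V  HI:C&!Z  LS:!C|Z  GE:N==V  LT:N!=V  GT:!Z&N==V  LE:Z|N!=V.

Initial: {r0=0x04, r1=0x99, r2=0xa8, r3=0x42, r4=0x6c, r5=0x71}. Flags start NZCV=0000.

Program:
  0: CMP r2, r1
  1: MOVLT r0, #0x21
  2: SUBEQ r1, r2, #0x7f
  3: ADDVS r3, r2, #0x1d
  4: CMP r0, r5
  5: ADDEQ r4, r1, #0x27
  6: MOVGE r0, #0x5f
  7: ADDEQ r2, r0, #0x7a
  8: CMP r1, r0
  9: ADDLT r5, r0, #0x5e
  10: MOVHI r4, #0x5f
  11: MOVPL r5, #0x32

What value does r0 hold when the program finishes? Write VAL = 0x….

VAL = 0x04

[0] flags=0010 → (cmp)
[1] flags=0010 LT?F → skip
[2] flags=0010 EQ?F → skip
[3] flags=0010 VS?F → skip
[4] flags=1000 → (cmp)
[5] flags=1000 EQ?F → skip
[6] flags=1000 GE?F → skip
[7] flags=1000 EQ?F → skip
[8] flags=1010 → (cmp)
[9] flags=1010 LT?T → r5=0x62
[10] flags=1010 HI?T → r4=0x5f
[11] flags=1010 PL?F → skip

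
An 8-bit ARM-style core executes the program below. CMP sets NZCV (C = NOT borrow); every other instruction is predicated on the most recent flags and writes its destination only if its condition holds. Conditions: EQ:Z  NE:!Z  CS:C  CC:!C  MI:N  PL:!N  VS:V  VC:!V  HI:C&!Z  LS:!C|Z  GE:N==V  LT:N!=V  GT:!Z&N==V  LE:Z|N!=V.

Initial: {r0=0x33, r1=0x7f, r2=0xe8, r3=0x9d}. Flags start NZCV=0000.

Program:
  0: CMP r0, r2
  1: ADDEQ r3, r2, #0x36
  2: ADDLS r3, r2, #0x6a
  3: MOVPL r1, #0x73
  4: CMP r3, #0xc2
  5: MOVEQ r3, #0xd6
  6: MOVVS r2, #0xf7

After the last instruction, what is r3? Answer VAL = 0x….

0: ✓ CMP  NZCV=0000
1: · ADDEQ
2: ✓ ADDLS  r3←0x52
3: ✓ MOVPL  r1←0x73
4: ✓ CMP  NZCV=1001
5: · MOVEQ
6: ✓ MOVVS  r2←0xf7

VAL = 0x52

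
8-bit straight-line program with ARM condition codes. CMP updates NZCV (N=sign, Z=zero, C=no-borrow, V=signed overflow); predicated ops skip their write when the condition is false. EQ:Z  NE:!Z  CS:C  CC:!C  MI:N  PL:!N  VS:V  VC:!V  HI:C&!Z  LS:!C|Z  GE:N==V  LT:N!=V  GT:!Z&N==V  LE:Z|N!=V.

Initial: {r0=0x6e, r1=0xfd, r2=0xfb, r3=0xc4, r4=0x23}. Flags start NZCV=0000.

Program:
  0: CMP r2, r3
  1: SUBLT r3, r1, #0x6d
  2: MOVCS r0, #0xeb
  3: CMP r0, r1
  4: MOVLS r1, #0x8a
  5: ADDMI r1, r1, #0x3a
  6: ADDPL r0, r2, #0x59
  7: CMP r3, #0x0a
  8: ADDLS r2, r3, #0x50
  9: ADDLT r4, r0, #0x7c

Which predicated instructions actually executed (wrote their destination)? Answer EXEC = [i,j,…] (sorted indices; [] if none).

[0] flags=0010 → (cmp)
[1] flags=0010 LT?F → skip
[2] flags=0010 CS?T → r0=0xeb
[3] flags=1000 → (cmp)
[4] flags=1000 LS?T → r1=0x8a
[5] flags=1000 MI?T → r1=0xc4
[6] flags=1000 PL?F → skip
[7] flags=1010 → (cmp)
[8] flags=1010 LS?F → skip
[9] flags=1010 LT?T → r4=0x67

EXEC = [2,4,5,9]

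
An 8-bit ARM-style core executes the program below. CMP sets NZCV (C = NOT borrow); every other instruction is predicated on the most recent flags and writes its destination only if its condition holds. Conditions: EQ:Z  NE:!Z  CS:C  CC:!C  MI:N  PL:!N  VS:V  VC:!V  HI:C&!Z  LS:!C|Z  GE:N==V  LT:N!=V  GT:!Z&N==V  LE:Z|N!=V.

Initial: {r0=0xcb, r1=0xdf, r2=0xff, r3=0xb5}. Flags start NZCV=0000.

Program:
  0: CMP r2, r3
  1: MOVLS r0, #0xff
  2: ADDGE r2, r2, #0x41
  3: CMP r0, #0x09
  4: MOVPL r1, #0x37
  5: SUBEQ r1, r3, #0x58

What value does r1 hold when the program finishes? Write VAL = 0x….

0: ✓ CMP  NZCV=0010
1: · MOVLS
2: ✓ ADDGE  r2←0x40
3: ✓ CMP  NZCV=1010
4: · MOVPL
5: · SUBEQ

VAL = 0xdf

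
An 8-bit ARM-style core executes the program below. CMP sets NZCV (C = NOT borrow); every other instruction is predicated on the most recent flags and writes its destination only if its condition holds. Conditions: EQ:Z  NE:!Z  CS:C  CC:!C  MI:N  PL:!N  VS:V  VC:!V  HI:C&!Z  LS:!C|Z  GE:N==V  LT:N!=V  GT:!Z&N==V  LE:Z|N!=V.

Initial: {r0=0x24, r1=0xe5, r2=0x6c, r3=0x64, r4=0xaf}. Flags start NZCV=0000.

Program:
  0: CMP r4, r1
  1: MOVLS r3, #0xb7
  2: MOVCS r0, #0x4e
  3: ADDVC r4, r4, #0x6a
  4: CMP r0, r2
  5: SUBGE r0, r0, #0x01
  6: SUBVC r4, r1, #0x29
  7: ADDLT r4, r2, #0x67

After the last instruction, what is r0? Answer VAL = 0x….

VAL = 0x24

0: ✓ CMP  NZCV=1000
1: ✓ MOVLS  r3←0xb7
2: · MOVCS
3: ✓ ADDVC  r4←0x19
4: ✓ CMP  NZCV=1000
5: · SUBGE
6: ✓ SUBVC  r4←0xbc
7: ✓ ADDLT  r4←0xd3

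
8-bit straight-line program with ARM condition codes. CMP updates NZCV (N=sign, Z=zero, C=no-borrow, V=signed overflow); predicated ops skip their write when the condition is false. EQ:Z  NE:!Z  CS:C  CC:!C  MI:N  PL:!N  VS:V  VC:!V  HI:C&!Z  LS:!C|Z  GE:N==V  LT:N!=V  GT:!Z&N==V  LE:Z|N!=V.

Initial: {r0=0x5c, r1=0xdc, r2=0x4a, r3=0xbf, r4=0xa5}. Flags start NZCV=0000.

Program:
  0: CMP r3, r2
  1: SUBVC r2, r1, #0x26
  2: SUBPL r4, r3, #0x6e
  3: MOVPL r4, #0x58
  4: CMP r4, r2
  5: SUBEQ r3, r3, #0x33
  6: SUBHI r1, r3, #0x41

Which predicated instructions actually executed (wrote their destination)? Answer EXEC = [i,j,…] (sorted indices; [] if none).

EXEC = [2,3,6]

0: ✓ CMP  NZCV=0011
1: · SUBVC
2: ✓ SUBPL  r4←0x51
3: ✓ MOVPL  r4←0x58
4: ✓ CMP  NZCV=0010
5: · SUBEQ
6: ✓ SUBHI  r1←0x7e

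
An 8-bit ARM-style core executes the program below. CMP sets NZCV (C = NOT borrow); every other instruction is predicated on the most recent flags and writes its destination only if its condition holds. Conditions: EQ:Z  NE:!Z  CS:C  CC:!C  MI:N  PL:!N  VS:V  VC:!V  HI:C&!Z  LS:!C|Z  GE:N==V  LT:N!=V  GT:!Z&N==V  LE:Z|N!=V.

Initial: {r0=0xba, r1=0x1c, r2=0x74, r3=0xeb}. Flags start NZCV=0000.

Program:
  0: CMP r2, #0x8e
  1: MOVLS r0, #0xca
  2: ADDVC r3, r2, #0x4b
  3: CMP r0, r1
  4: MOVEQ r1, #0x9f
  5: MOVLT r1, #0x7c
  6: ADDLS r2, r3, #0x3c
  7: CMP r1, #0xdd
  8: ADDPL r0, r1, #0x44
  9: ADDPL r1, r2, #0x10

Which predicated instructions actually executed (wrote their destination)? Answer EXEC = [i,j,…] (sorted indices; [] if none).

[0] flags=1001 → (cmp)
[1] flags=1001 LS?T → r0=0xca
[2] flags=1001 VC?F → skip
[3] flags=1010 → (cmp)
[4] flags=1010 EQ?F → skip
[5] flags=1010 LT?T → r1=0x7c
[6] flags=1010 LS?F → skip
[7] flags=1001 → (cmp)
[8] flags=1001 PL?F → skip
[9] flags=1001 PL?F → skip

EXEC = [1,5]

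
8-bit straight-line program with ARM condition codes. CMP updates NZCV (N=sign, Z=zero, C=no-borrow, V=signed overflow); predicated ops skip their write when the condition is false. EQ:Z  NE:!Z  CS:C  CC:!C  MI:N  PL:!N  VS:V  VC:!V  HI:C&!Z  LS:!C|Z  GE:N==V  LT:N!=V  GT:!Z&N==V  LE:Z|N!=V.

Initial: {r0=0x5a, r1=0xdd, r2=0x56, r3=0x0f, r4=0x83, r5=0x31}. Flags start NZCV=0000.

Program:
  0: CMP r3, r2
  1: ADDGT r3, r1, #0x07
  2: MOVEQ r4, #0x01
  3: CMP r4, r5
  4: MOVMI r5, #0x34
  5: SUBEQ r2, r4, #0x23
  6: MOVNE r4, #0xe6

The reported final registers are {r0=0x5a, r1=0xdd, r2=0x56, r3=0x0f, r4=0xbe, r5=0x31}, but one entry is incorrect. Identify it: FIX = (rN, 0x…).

FIX = (r4, 0xe6)

[0] flags=1000 → (cmp)
[1] flags=1000 GT?F → skip
[2] flags=1000 EQ?F → skip
[3] flags=0011 → (cmp)
[4] flags=0011 MI?F → skip
[5] flags=0011 EQ?F → skip
[6] flags=0011 NE?T → r4=0xe6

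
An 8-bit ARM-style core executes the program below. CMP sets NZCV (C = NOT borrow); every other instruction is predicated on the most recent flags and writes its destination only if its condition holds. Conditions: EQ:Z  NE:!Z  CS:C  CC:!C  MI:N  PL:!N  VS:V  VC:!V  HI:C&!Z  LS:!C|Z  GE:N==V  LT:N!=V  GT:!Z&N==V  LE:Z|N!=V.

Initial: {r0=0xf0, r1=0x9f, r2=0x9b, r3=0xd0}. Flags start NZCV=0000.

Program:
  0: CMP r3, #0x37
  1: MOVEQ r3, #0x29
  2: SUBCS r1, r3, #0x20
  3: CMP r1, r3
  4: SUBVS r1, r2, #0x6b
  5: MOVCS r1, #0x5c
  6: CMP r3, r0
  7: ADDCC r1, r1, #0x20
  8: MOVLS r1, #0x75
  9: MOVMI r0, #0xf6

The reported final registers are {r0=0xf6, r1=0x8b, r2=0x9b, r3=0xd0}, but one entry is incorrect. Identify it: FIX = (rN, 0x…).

0: ✓ CMP  NZCV=1010
1: · MOVEQ
2: ✓ SUBCS  r1←0xb0
3: ✓ CMP  NZCV=1000
4: · SUBVS
5: · MOVCS
6: ✓ CMP  NZCV=1000
7: ✓ ADDCC  r1←0xd0
8: ✓ MOVLS  r1←0x75
9: ✓ MOVMI  r0←0xf6

FIX = (r1, 0x75)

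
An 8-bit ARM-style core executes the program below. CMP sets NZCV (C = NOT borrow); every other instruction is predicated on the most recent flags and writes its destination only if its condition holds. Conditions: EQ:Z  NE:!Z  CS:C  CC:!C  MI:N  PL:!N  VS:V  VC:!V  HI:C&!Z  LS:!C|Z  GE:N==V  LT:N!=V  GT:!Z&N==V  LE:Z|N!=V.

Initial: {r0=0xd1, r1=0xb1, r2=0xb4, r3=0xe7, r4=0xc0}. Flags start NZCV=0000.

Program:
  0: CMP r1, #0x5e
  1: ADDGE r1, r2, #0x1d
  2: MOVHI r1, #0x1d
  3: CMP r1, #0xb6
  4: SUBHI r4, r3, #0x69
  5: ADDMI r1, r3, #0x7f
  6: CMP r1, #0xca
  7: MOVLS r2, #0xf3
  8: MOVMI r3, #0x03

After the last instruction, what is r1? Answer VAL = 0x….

[0] flags=0011 → (cmp)
[1] flags=0011 GE?F → skip
[2] flags=0011 HI?T → r1=0x1d
[3] flags=0000 → (cmp)
[4] flags=0000 HI?F → skip
[5] flags=0000 MI?F → skip
[6] flags=0000 → (cmp)
[7] flags=0000 LS?T → r2=0xf3
[8] flags=0000 MI?F → skip

VAL = 0x1d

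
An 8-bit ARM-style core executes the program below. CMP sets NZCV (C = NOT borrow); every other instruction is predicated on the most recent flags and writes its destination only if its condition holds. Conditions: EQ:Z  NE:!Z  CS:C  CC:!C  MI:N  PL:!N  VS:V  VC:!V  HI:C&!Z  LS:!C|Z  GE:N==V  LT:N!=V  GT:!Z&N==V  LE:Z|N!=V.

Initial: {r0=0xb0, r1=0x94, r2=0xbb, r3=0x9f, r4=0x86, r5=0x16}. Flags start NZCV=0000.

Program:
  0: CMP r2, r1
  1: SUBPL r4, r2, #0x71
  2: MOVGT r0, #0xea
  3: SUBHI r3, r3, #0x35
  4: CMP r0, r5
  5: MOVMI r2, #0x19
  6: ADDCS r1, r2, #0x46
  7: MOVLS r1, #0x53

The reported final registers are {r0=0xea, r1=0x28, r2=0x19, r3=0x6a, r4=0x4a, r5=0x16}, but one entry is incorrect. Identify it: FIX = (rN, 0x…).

FIX = (r1, 0x5f)

0: ✓ CMP  NZCV=0010
1: ✓ SUBPL  r4←0x4a
2: ✓ MOVGT  r0←0xea
3: ✓ SUBHI  r3←0x6a
4: ✓ CMP  NZCV=1010
5: ✓ MOVMI  r2←0x19
6: ✓ ADDCS  r1←0x5f
7: · MOVLS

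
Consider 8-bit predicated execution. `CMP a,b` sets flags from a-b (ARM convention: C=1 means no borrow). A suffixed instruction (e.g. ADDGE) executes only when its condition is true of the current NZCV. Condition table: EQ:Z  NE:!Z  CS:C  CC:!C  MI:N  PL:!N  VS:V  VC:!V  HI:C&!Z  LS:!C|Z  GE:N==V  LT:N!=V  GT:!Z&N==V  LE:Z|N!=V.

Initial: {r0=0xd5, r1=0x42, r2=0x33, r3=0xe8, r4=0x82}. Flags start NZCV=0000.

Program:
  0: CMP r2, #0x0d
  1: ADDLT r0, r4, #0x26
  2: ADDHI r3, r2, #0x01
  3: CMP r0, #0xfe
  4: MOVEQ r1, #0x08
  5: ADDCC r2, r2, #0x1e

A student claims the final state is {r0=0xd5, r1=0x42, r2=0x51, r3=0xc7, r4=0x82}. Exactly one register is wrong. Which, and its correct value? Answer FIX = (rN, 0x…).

[0] flags=0010 → (cmp)
[1] flags=0010 LT?F → skip
[2] flags=0010 HI?T → r3=0x34
[3] flags=1000 → (cmp)
[4] flags=1000 EQ?F → skip
[5] flags=1000 CC?T → r2=0x51

FIX = (r3, 0x34)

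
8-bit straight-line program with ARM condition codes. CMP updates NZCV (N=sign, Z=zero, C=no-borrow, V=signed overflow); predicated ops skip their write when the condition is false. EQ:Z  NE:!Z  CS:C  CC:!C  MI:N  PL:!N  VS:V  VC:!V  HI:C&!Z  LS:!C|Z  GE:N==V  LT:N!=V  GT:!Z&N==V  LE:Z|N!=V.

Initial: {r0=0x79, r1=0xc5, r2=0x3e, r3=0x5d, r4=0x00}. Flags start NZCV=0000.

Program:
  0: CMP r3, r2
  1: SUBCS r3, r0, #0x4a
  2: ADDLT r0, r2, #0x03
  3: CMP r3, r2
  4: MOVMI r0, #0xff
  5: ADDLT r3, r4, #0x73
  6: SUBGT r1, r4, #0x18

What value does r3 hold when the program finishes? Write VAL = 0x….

[0] flags=0010 → (cmp)
[1] flags=0010 CS?T → r3=0x2f
[2] flags=0010 LT?F → skip
[3] flags=1000 → (cmp)
[4] flags=1000 MI?T → r0=0xff
[5] flags=1000 LT?T → r3=0x73
[6] flags=1000 GT?F → skip

VAL = 0x73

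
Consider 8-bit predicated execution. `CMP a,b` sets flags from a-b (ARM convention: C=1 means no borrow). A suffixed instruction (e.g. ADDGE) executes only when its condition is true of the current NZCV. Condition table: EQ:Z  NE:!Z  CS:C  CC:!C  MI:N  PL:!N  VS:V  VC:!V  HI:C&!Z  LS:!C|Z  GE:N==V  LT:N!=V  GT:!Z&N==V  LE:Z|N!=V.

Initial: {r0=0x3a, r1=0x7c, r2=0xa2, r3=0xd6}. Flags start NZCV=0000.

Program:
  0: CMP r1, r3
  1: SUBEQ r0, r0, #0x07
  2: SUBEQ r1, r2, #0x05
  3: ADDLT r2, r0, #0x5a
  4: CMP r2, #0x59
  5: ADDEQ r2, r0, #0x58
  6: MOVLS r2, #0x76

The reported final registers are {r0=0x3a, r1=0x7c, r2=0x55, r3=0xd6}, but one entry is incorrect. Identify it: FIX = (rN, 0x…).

FIX = (r2, 0xa2)

0: ✓ CMP  NZCV=1001
1: · SUBEQ
2: · SUBEQ
3: · ADDLT
4: ✓ CMP  NZCV=0011
5: · ADDEQ
6: · MOVLS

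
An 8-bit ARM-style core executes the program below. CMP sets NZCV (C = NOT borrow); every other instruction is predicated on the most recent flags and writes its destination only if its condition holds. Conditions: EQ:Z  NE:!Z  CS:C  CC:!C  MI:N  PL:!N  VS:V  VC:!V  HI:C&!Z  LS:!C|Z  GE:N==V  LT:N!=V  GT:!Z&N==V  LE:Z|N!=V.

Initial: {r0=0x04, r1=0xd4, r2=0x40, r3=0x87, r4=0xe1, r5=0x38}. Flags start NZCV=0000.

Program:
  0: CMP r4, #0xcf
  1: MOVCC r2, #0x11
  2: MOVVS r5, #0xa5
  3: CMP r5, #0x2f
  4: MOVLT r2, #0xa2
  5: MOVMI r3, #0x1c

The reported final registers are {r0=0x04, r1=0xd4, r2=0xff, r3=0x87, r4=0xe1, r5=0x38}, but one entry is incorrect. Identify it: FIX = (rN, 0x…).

[0] flags=0010 → (cmp)
[1] flags=0010 CC?F → skip
[2] flags=0010 VS?F → skip
[3] flags=0010 → (cmp)
[4] flags=0010 LT?F → skip
[5] flags=0010 MI?F → skip

FIX = (r2, 0x40)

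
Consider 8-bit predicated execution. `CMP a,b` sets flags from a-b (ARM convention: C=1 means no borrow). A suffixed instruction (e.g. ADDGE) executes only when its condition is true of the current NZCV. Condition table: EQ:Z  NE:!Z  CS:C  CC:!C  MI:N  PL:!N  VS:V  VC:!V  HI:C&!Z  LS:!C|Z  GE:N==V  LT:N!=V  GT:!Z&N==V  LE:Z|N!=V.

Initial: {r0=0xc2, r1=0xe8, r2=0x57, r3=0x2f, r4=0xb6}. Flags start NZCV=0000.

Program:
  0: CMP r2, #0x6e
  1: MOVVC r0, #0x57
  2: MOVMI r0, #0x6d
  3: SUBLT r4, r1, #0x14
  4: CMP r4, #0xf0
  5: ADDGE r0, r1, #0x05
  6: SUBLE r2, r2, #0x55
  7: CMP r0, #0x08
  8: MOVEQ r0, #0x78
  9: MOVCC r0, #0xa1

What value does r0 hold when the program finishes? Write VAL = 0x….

0: ✓ CMP  NZCV=1000
1: ✓ MOVVC  r0←0x57
2: ✓ MOVMI  r0←0x6d
3: ✓ SUBLT  r4←0xd4
4: ✓ CMP  NZCV=1000
5: · ADDGE
6: ✓ SUBLE  r2←0x02
7: ✓ CMP  NZCV=0010
8: · MOVEQ
9: · MOVCC

VAL = 0x6d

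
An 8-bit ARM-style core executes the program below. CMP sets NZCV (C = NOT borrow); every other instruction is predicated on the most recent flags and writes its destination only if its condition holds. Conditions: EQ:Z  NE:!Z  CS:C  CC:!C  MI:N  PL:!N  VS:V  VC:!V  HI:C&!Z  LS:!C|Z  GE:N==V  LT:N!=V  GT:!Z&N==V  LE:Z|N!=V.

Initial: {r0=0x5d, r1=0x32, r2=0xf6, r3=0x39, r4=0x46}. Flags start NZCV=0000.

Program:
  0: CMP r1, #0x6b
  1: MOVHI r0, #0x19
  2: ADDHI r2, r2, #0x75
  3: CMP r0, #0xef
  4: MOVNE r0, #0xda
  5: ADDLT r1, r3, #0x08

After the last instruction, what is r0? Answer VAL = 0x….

[0] flags=1000 → (cmp)
[1] flags=1000 HI?F → skip
[2] flags=1000 HI?F → skip
[3] flags=0000 → (cmp)
[4] flags=0000 NE?T → r0=0xda
[5] flags=0000 LT?F → skip

VAL = 0xda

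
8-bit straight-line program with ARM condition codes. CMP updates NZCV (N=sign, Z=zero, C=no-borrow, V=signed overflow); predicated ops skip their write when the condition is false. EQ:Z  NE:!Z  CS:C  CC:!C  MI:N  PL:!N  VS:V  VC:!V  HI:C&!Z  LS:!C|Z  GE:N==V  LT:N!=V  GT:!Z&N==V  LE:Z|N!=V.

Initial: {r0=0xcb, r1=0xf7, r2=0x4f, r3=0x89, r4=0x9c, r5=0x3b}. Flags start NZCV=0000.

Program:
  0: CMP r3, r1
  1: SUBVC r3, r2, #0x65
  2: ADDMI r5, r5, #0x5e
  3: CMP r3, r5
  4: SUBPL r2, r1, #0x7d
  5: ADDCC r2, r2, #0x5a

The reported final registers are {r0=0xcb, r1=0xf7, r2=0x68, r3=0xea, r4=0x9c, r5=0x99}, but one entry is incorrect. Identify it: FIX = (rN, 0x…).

[0] flags=1000 → (cmp)
[1] flags=1000 VC?T → r3=0xea
[2] flags=1000 MI?T → r5=0x99
[3] flags=0010 → (cmp)
[4] flags=0010 PL?T → r2=0x7a
[5] flags=0010 CC?F → skip

FIX = (r2, 0x7a)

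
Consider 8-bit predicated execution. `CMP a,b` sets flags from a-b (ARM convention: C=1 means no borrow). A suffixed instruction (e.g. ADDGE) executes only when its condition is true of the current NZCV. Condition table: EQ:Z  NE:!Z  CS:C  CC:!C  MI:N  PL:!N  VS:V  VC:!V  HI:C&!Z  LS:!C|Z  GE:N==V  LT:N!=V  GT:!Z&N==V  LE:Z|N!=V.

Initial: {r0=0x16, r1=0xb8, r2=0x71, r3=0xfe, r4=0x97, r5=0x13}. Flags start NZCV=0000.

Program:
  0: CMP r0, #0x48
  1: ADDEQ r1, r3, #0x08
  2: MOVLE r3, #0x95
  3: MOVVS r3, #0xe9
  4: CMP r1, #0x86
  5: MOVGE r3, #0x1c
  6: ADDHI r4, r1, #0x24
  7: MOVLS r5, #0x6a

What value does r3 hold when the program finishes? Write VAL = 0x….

VAL = 0x1c

[0] flags=1000 → (cmp)
[1] flags=1000 EQ?F → skip
[2] flags=1000 LE?T → r3=0x95
[3] flags=1000 VS?F → skip
[4] flags=0010 → (cmp)
[5] flags=0010 GE?T → r3=0x1c
[6] flags=0010 HI?T → r4=0xdc
[7] flags=0010 LS?F → skip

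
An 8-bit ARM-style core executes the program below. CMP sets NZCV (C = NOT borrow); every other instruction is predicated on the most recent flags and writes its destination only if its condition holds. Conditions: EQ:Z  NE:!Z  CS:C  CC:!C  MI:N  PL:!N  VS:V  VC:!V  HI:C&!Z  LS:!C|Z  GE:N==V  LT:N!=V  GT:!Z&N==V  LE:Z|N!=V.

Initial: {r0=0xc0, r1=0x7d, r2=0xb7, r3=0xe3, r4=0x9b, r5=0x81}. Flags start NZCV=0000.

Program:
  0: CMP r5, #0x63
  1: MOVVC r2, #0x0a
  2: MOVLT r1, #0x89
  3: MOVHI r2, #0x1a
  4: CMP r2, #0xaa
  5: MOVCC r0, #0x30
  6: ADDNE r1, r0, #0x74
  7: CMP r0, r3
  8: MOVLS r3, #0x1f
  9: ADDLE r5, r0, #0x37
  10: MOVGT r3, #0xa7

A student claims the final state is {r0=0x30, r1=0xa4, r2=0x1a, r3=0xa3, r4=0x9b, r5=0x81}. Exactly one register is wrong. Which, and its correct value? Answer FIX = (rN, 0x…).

FIX = (r3, 0xa7)

0: ✓ CMP  NZCV=0011
1: · MOVVC
2: ✓ MOVLT  r1←0x89
3: ✓ MOVHI  r2←0x1a
4: ✓ CMP  NZCV=0000
5: ✓ MOVCC  r0←0x30
6: ✓ ADDNE  r1←0xa4
7: ✓ CMP  NZCV=0000
8: ✓ MOVLS  r3←0x1f
9: · ADDLE
10: ✓ MOVGT  r3←0xa7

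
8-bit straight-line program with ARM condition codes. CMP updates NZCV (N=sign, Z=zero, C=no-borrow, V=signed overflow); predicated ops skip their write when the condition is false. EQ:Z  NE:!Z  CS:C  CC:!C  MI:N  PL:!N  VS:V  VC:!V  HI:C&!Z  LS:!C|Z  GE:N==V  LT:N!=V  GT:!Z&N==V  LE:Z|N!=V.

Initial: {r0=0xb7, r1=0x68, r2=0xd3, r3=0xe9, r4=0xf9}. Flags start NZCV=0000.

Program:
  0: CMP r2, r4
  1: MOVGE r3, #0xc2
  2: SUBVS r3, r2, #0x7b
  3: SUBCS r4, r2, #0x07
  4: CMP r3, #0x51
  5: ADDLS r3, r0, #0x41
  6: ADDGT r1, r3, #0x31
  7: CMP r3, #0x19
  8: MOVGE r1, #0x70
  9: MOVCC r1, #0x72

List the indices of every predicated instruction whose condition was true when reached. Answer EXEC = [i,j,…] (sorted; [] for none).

EXEC = []

0: ✓ CMP  NZCV=1000
1: · MOVGE
2: · SUBVS
3: · SUBCS
4: ✓ CMP  NZCV=1010
5: · ADDLS
6: · ADDGT
7: ✓ CMP  NZCV=1010
8: · MOVGE
9: · MOVCC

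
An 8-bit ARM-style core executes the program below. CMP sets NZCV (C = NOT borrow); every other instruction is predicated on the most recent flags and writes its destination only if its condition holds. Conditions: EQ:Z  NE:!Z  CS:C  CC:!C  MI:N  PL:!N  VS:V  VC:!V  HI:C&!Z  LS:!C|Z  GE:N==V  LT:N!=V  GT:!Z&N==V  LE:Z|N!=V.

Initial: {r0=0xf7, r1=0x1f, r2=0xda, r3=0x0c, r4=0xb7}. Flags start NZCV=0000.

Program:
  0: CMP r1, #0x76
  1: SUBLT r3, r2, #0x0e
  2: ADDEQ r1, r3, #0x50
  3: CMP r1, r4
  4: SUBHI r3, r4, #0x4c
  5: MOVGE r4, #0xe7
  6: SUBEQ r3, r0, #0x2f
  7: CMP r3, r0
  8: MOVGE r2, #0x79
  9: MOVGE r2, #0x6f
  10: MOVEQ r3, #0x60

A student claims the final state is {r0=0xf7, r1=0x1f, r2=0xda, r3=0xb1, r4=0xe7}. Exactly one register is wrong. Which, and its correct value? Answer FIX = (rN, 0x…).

0: ✓ CMP  NZCV=1000
1: ✓ SUBLT  r3←0xcc
2: · ADDEQ
3: ✓ CMP  NZCV=0000
4: · SUBHI
5: ✓ MOVGE  r4←0xe7
6: · SUBEQ
7: ✓ CMP  NZCV=1000
8: · MOVGE
9: · MOVGE
10: · MOVEQ

FIX = (r3, 0xcc)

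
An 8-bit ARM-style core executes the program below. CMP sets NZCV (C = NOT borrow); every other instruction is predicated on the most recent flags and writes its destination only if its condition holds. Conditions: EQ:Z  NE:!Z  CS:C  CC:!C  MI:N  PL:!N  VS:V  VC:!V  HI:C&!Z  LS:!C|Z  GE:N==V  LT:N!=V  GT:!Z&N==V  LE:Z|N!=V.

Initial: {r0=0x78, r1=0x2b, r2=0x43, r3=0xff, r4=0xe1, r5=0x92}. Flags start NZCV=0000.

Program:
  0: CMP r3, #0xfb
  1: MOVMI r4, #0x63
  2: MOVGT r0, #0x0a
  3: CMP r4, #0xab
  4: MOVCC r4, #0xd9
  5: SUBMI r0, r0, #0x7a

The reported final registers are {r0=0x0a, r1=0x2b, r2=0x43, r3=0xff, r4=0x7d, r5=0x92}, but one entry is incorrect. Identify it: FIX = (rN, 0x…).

[0] flags=0010 → (cmp)
[1] flags=0010 MI?F → skip
[2] flags=0010 GT?T → r0=0x0a
[3] flags=0010 → (cmp)
[4] flags=0010 CC?F → skip
[5] flags=0010 MI?F → skip

FIX = (r4, 0xe1)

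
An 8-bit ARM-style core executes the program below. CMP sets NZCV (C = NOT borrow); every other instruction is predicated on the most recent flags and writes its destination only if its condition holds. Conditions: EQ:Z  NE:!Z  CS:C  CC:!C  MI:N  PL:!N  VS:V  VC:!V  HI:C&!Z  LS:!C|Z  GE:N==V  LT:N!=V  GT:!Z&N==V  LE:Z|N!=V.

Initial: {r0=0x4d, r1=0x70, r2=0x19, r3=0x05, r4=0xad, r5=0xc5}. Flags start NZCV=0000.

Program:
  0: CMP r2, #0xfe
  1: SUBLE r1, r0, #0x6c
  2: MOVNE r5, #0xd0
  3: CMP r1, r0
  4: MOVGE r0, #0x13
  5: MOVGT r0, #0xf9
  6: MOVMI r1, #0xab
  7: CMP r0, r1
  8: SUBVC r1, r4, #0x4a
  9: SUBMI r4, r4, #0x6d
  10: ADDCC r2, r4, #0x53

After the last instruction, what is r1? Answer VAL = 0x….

0: ✓ CMP  NZCV=0000
1: · SUBLE
2: ✓ MOVNE  r5←0xd0
3: ✓ CMP  NZCV=0010
4: ✓ MOVGE  r0←0x13
5: ✓ MOVGT  r0←0xf9
6: · MOVMI
7: ✓ CMP  NZCV=1010
8: ✓ SUBVC  r1←0x63
9: ✓ SUBMI  r4←0x40
10: · ADDCC

VAL = 0x63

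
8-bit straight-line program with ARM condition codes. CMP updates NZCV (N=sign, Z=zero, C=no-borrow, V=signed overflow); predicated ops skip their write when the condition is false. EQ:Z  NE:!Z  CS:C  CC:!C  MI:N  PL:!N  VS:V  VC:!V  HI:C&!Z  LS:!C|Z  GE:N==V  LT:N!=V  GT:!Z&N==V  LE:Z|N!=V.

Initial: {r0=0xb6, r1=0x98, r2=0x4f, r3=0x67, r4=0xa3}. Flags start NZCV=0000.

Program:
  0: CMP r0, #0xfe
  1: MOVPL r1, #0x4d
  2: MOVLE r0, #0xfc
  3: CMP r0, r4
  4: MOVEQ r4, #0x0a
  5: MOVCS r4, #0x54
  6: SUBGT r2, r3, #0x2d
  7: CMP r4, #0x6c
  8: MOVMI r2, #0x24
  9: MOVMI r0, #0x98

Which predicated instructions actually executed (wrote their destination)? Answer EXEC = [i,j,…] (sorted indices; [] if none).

[0] flags=1000 → (cmp)
[1] flags=1000 PL?F → skip
[2] flags=1000 LE?T → r0=0xfc
[3] flags=0010 → (cmp)
[4] flags=0010 EQ?F → skip
[5] flags=0010 CS?T → r4=0x54
[6] flags=0010 GT?T → r2=0x3a
[7] flags=1000 → (cmp)
[8] flags=1000 MI?T → r2=0x24
[9] flags=1000 MI?T → r0=0x98

EXEC = [2,5,6,8,9]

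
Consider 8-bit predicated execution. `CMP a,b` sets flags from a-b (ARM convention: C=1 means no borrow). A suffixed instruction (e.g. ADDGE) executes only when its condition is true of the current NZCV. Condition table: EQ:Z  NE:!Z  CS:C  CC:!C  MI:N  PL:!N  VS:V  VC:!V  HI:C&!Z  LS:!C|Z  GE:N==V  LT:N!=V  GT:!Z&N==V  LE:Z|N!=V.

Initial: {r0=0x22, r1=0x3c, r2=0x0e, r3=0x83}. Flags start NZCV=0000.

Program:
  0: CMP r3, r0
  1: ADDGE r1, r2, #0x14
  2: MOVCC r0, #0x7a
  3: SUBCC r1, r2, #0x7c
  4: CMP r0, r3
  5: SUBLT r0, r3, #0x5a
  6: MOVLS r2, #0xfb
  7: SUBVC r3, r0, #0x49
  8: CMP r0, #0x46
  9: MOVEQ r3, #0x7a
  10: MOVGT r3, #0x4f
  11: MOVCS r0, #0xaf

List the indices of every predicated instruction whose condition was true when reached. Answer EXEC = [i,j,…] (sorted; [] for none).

EXEC = [6]

[0] flags=0011 → (cmp)
[1] flags=0011 GE?F → skip
[2] flags=0011 CC?F → skip
[3] flags=0011 CC?F → skip
[4] flags=1001 → (cmp)
[5] flags=1001 LT?F → skip
[6] flags=1001 LS?T → r2=0xfb
[7] flags=1001 VC?F → skip
[8] flags=1000 → (cmp)
[9] flags=1000 EQ?F → skip
[10] flags=1000 GT?F → skip
[11] flags=1000 CS?F → skip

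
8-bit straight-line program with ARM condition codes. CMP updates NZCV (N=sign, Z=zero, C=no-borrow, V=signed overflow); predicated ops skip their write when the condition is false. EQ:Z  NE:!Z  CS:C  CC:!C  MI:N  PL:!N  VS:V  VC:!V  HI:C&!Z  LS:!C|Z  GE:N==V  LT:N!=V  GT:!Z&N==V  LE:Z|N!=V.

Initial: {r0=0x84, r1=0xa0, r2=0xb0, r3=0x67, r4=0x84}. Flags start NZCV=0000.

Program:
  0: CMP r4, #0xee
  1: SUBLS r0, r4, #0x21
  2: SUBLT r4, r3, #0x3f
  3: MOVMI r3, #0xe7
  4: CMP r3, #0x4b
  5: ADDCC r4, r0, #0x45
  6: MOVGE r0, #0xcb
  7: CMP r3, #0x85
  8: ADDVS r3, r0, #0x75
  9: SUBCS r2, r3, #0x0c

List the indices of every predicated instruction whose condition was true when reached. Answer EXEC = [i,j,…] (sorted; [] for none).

0: ✓ CMP  NZCV=1000
1: ✓ SUBLS  r0←0x63
2: ✓ SUBLT  r4←0x28
3: ✓ MOVMI  r3←0xe7
4: ✓ CMP  NZCV=1010
5: · ADDCC
6: · MOVGE
7: ✓ CMP  NZCV=0010
8: · ADDVS
9: ✓ SUBCS  r2←0xdb

EXEC = [1,2,3,9]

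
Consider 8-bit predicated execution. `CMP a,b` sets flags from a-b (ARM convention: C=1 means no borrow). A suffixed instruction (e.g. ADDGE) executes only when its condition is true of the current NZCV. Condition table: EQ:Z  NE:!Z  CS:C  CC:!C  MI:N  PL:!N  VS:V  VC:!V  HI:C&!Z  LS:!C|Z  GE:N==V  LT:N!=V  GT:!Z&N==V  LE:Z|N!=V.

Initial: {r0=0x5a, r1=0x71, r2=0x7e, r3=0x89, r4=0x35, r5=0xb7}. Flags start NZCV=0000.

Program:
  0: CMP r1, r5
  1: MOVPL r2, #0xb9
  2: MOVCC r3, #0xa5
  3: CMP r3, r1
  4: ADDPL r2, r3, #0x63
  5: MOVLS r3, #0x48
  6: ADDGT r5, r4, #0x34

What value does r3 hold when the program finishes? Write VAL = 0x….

0: ✓ CMP  NZCV=1001
1: · MOVPL
2: ✓ MOVCC  r3←0xa5
3: ✓ CMP  NZCV=0011
4: ✓ ADDPL  r2←0x08
5: · MOVLS
6: · ADDGT

VAL = 0xa5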